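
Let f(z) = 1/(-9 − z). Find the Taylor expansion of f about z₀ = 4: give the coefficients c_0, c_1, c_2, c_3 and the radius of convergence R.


Let w = z − z₀, so z = z₀ + w.
Then -9 − z = -9 − (z₀ + w) = (-9 − z₀) − w = -13 − w.
f(z) = 1/(-13 − w) = (1/(-13)) · 1/(1 − w/(-13)) = Σ_{n≥0} w^n / (-13)^(n+1).
So c_n = 1/(-13)^(n+1):
  c_0 = 1/(-13)^1 = -1/13.
  c_1 = 1/(-13)^2 = 1/169.
  c_2 = 1/(-13)^3 = -1/2197.
  c_3 = 1/(-13)^4 = 1/28561.
The series is valid for |w/d| < 1, i.e. |z − z₀| < |d|.
Radius of convergence: R = |-9 − z₀| = |-13| = 13 (distance from z₀ to the singularity z = -9).

c_0 = -1/13, c_1 = 1/169, c_2 = -1/2197, c_3 = 1/28561; R = 13.


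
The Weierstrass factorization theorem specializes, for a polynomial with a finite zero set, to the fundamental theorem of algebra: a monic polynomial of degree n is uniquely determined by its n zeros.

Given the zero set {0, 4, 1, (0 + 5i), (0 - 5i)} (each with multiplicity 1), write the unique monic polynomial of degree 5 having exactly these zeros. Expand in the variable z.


The polynomial is p(z) = ∏_{α ∈ S} (z − α), where S = {0, 4, 1, (0 + 5i), (0 - 5i)}.
Expanding the product yields: p(z) = z^5 -5·z^4 + 29·z^3 -125·z^2 + 100·z.
Note conjugate pairs combine to real quadratics: (z − (0+5i))(z − (0−5i)) = z² + 25.
The resulting polynomial has degree 5 and real coefficients as required.

p(z) = z^5 -5·z^4 + 29·z^3 -125·z^2 + 100·z.


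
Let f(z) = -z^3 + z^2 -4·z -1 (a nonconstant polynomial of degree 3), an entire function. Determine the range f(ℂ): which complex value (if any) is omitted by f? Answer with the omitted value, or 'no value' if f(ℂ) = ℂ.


Little Picard bounds the complement of f(ℂ) to at most one point.
For every w ∈ ℂ, the equation p(z) − w = 0 is a nonconstant polynomial in z and hence has at least one root by the fundamental theorem of algebra. So p is surjective onto ℂ, omitting no value.

Omitted value: no value.


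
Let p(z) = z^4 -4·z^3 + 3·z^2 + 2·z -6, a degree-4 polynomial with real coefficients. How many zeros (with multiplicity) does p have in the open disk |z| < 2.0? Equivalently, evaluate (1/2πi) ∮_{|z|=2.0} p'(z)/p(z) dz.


The zeros of p are: 3, -1, (1 + 1i), (1 - 1i).
Their magnitudes are: 3, 1, 1.414, 1.414.
Zeros with |z| < R = 2.0: -1, (1 + 1i), (1 - 1i).
Count = 3.
By the argument principle, (1/2πi) ∮_{|z|=R} p'(z)/p(z) dz equals exactly this count.

Number of zeros inside |z| < 2.0: 3.


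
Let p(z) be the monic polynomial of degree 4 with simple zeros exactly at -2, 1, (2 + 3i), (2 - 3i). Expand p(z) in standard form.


The polynomial is p(z) = ∏_{α ∈ S} (z − α), where S = {-2, 1, (2 + 3i), (2 - 3i)}.
Expanding the product yields: p(z) = z^4 -3·z^3 + 7·z^2 + 21·z -26.
Note conjugate pairs combine to real quadratics: (z − (2+3i))(z − (2−3i)) = z² − 4z + 13.
The resulting polynomial has degree 4 and real coefficients as required.

p(z) = z^4 -3·z^3 + 7·z^2 + 21·z -26.


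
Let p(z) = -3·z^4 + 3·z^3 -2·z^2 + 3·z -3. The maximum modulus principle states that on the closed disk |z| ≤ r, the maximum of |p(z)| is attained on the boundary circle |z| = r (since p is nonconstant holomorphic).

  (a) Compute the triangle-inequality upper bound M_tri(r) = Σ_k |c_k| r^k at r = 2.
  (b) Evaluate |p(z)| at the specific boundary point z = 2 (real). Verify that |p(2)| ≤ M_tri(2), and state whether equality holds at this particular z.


Coefficients: c_0 = -3, c_1 = 3, c_2 = -2, c_3 = 3, c_4 = -3. Radius r = 2.
Part (a). Triangle bound: M_tri(r) = Σ_k |c_k| r^k
  = |-3|·2^0 + |3|·2^1 + |-2|·2^2 + |3|·2^3 + |-3|·2^4
  = 3 + 6 + 8 + 24 + 48 = 89.
This bounds M(r) := max_{|z|=r} |p(z)| from above; equality holds iff all terms c_k z^k can be made to align in phase at a single z on |z|=r.
Part (b). At z = 2 (real, on the circle |z| = r):
  p(2) = (-3)·2^0 + (3)·2^1 + (-2)·2^2 + (3)·2^3 + (-3)·2^4 = -29.
  |p(2)| = 29.
Check: |p(2)| = 29 ≤ 89 = M_tri(2). ✓ Equality does not hold at z = 2 (the coefficients have mixed signs, so the terms do not all align in phase there).

M_tri(2) = 89; |p(2)| = 29; equality at z=2: no.


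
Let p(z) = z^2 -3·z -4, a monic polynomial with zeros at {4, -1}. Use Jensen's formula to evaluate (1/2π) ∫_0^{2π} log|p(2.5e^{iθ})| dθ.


Zeros: -1, 4; r = 2.5.
Inside |z| < r: -1. Outside (|z| ≥ r): 4.
p(0) = -4, so log|p(0)| = log(4) = 1.3863.
Apply Jensen: I(r) = log|p(0)| + Σ_k log(r/|z_k|), summed over zeros inside |z| < r.
  log(r/|z_k|) for z_k = -1: log(2.5/1) = 0.9163
  Outside zeros (4) contribute nothing to the Jensen sum.
Sum over inside zeros: 0.9163.
I(r) = log|p(0)| + (inside sum) = 1.3863 + 0.9163 = 2.3026.
Note: since some zeros are outside |z| ≤ r, the simplified n·log(r) form does NOT apply — only the inside zeros contribute.

I(r) ≈ 2.3026.


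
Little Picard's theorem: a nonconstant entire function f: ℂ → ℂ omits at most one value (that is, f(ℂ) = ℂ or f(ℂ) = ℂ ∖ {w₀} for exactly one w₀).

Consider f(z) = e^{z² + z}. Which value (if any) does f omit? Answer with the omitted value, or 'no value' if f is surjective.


Little Picard bounds the complement of f(ℂ) to at most one point.
The exponent g(z) = z² + z is a nonconstant polynomial, hence surjective onto ℂ. So e^{g(z)} takes every value in {e^w : w ∈ ℂ} = ℂ ∖ {0}. Adding 0 shifts the range to ℂ ∖ {0}. f omits exactly 0.

Omitted value: 0.


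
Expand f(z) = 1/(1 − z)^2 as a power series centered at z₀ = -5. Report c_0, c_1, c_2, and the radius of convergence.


Let w = z − z₀, so z = z₀ + w.
Then 1 − z = 1 − (z₀ + w) = (1 − z₀) − w = 6 − w.
f(z) = 1/(6 − w)^2 = (1/(6)^2) · (1 − w/(6))^{−2}.
By the binomial series (1−u)^{−2} = Σ_{n≥0} C(n+1, 1) u^n for |u|<1, with u = w/(6):
  c_n = C(n+1, 1) / (6)^(n+2).
  c_0 = 1/(6)^2 = 1/36.
  c_1 = 2/(6)^3 = 1/108.
  c_2 = 3/(6)^4 = 1/432.
The series is valid for |w/d| < 1, i.e. |z − z₀| < |d|.
Radius of convergence: R = |1 − z₀| = |6| = 6 (distance from z₀ to the singularity z = 1).

c_0 = 1/36, c_1 = 1/108, c_2 = 1/432; R = 6.


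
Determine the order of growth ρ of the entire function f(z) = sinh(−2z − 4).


sinh(w) is a linear combination of e^{iw} and e^{−iw} (or e^w, e^{−w} in the hyperbolic case), so |sinh(w)| ≤ e^{|w|}. With w = −2z − 4, |w| ≤ 2|z| + 4 = 2r + 4 on |z| = r, giving M(r) ≤ e^{2r + 4}, so ρ ≤ 1. On a suitable ray (z = it for sin/cos; z = t for sinh/cosh, t real → ∞), |sinh(−2z − 4)| grows like e^{2|t|}/2, so ρ ≥ 1. Hence ρ = 1.
Therefore ρ = 1.

Order ρ = 1.


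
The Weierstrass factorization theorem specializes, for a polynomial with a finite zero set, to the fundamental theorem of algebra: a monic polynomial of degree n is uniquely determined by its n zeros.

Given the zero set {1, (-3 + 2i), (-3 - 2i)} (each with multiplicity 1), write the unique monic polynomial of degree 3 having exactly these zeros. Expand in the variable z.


The polynomial is p(z) = ∏_{α ∈ S} (z − α), where S = {1, (-3 + 2i), (-3 - 2i)}.
Expanding the product yields: p(z) = z^3 + 5·z^2 + 7·z -13.
Note conjugate pairs combine to real quadratics: (z − (-3+2i))(z − (-3−2i)) = z² + 6z + 13.
The resulting polynomial has degree 3 and real coefficients as required.

p(z) = z^3 + 5·z^2 + 7·z -13.


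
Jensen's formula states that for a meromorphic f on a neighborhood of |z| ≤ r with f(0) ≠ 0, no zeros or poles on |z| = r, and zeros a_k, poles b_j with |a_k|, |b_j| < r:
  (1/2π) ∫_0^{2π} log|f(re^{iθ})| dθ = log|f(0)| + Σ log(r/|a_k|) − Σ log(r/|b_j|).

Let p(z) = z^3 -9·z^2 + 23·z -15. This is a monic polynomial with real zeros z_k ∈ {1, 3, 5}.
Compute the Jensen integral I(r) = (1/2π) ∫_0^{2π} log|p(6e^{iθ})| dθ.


Zeros: 1, 3, 5; r = 6.
Inside |z| < r: 1, 3, 5. Outside (|z| ≥ r): ∅.
p(0) = -15, so log|p(0)| = log(15) = 2.7081.
Apply Jensen: I(r) = log|p(0)| + Σ_k log(r/|z_k|), summed over zeros inside |z| < r.
  log(r/|z_k|) for z_k = 1: log(6/1) = 1.7918
  log(r/|z_k|) for z_k = 3: log(6/3) = 0.6931
  log(r/|z_k|) for z_k = 5: log(6/5) = 0.1823
Sum over inside zeros: 2.6672.
I(r) = log|p(0)| + (inside sum) = 2.7081 + 2.6672 = 5.3753.
Closed form (all zeros inside, monic): I(r) = n·log(r) = 3·log(6) = 5.3753. ✓

I(r) ≈ 5.3753.


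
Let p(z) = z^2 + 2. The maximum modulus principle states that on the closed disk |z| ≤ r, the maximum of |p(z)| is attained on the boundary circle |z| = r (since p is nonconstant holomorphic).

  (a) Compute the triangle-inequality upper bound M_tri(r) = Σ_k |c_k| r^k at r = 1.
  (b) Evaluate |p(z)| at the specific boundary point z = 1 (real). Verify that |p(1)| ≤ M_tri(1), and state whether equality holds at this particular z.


Coefficients: c_0 = 2, c_1 = 0, c_2 = 1. Radius r = 1.
Part (a). Triangle bound: M_tri(r) = Σ_k |c_k| r^k
  = |2|·1^0 + |0|·1^1 + |1|·1^2
  = 2 + 0 + 1 = 3.
This bounds M(r) := max_{|z|=r} |p(z)| from above; equality holds iff all terms c_k z^k can be made to align in phase at a single z on |z|=r.
Part (b). At z = 1 (real, on the circle |z| = r):
  p(1) = (2)·1^0 + (0)·1^1 + (1)·1^2 = 3.
  |p(1)| = 3.
Since all nonzero coefficients share the same sign, |p(1)| = 3 = M_tri(1); the triangle bound is attained at z = 1, so in fact M(r) = 3.

M_tri(1) = 3; |p(1)| = 3; equality at z=1: yes.


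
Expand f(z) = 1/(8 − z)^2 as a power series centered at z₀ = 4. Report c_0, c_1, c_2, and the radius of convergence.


Let w = z − z₀, so z = z₀ + w.
Then 8 − z = 8 − (z₀ + w) = (8 − z₀) − w = 4 − w.
f(z) = 1/(4 − w)^2 = (1/(4)^2) · (1 − w/(4))^{−2}.
By the binomial series (1−u)^{−2} = Σ_{n≥0} C(n+1, 1) u^n for |u|<1, with u = w/(4):
  c_n = C(n+1, 1) / (4)^(n+2).
  c_0 = 1/(4)^2 = 1/16.
  c_1 = 2/(4)^3 = 1/32.
  c_2 = 3/(4)^4 = 3/256.
The series is valid for |w/d| < 1, i.e. |z − z₀| < |d|.
Radius of convergence: R = |8 − z₀| = |4| = 4 (distance from z₀ to the singularity z = 8).

c_0 = 1/16, c_1 = 1/32, c_2 = 3/256; R = 4.


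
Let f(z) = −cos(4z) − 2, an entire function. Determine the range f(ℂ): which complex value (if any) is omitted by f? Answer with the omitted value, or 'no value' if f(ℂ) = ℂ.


Little Picard bounds the complement of f(ℂ) to at most one point.
cos is entire and surjective onto ℂ: for every w ∈ ℂ, cos(ζ) = w has a solution ζ ∈ ℂ (e.g., via the complex inverse arccos). With ζ = 4z this gives z = ζ/(4). Then -1·cos(4z) takes every value in -1·ℂ = ℂ, and adding -2 is a bijection of ℂ. So f is surjective and omits no value. (Note: only on the real line is cos bounded by [−1, 1].)

Omitted value: no value.


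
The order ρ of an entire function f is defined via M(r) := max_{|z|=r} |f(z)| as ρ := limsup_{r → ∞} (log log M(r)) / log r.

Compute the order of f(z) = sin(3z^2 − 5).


Write sin(w) = (e^{iw} ± e^{−iw})/(2 or 2i), so |sin(w)| ≤ e^{|w|}. With w = 3z^2 − 5, |w| ≤ 3r^2 + 5 on |z|=r, giving M(r) ≤ e^{3r^2 + 5} and ρ ≤ 2. For the lower bound, choose z on |z|=r with 3z^2 purely imaginary of modulus 3r^2; then |sin(3z^2 − 5)| grows like e^{3r^2}/2, so ρ ≥ 2. Hence ρ = 2.
Therefore ρ = 2.

Order ρ = 2.


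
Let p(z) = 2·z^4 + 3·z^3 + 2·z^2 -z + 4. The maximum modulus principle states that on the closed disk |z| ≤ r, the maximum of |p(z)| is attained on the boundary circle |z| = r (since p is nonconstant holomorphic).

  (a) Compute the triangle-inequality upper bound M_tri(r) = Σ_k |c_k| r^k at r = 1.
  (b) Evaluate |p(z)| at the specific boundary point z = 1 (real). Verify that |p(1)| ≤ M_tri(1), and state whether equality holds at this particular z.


Coefficients: c_0 = 4, c_1 = -1, c_2 = 2, c_3 = 3, c_4 = 2. Radius r = 1.
Part (a). Triangle bound: M_tri(r) = Σ_k |c_k| r^k
  = |4|·1^0 + |-1|·1^1 + |2|·1^2 + |3|·1^3 + |2|·1^4
  = 4 + 1 + 2 + 3 + 2 = 12.
This bounds M(r) := max_{|z|=r} |p(z)| from above; equality holds iff all terms c_k z^k can be made to align in phase at a single z on |z|=r.
Part (b). At z = 1 (real, on the circle |z| = r):
  p(1) = (4)·1^0 + (-1)·1^1 + (2)·1^2 + (3)·1^3 + (2)·1^4 = 10.
  |p(1)| = 10.
Check: |p(1)| = 10 ≤ 12 = M_tri(1). ✓ Equality does not hold at z = 1 (the coefficients have mixed signs, so the terms do not all align in phase there).

M_tri(1) = 12; |p(1)| = 10; equality at z=1: no.


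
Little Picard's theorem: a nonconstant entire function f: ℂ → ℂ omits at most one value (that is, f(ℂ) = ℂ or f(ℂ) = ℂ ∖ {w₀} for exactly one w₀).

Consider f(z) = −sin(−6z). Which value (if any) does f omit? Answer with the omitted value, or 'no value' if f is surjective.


Little Picard bounds the complement of f(ℂ) to at most one point.
sin is entire and surjective onto ℂ: for every w ∈ ℂ, sin(ζ) = w has a solution ζ ∈ ℂ (e.g., via the complex inverse arcsin). With ζ = −6z this gives z = ζ/(-6). Then -1·sin(−6z) takes every value in -1·ℂ = ℂ, and adding 0 is a bijection of ℂ. So f is surjective and omits no value. (Note: only on the real line is sin bounded by [−1, 1].)

Omitted value: no value.


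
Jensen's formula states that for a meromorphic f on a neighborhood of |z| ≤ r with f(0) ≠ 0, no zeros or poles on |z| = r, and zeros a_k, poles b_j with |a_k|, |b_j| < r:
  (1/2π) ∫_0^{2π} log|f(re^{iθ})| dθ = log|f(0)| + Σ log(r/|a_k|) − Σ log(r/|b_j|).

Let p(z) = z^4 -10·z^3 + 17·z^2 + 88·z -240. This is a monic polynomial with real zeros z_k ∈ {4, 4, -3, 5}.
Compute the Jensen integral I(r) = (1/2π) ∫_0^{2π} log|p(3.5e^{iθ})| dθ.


Zeros: -3, 4, 4, 5; r = 3.5.
Inside |z| < r: -3. Outside (|z| ≥ r): 4, 4, 5.
p(0) = -240, so log|p(0)| = log(240) = 5.4806.
Apply Jensen: I(r) = log|p(0)| + Σ_k log(r/|z_k|), summed over zeros inside |z| < r.
  log(r/|z_k|) for z_k = -3: log(3.5/3) = 0.1542
  Outside zeros (4, 4, 5) contribute nothing to the Jensen sum.
Sum over inside zeros: 0.1542.
I(r) = log|p(0)| + (inside sum) = 5.4806 + 0.1542 = 5.6348.
Note: since some zeros are outside |z| ≤ r, the simplified n·log(r) form does NOT apply — only the inside zeros contribute.

I(r) ≈ 5.6348.


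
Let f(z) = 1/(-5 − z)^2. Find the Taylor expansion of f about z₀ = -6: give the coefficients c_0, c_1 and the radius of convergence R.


Let w = z − z₀, so z = z₀ + w.
Then -5 − z = -5 − (z₀ + w) = (-5 − z₀) − w = 1 − w.
f(z) = 1/(1 − w)^2 = (1/(1)^2) · (1 − w/(1))^{−2}.
By the binomial series (1−u)^{−2} = Σ_{n≥0} C(n+1, 1) u^n for |u|<1, with u = w/(1):
  c_n = C(n+1, 1) / (1)^(n+2).
  c_0 = 1/(1)^2 = 1.
  c_1 = 2/(1)^3 = 2.
The series is valid for |w/d| < 1, i.e. |z − z₀| < |d|.
Radius of convergence: R = |-5 − z₀| = |1| = 1 (distance from z₀ to the singularity z = -5).

c_0 = 1, c_1 = 2; R = 1.


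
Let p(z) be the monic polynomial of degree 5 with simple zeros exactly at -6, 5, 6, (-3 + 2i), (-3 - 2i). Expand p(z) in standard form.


The polynomial is p(z) = ∏_{α ∈ S} (z − α), where S = {-6, 5, 6, (-3 + 2i), (-3 - 2i)}.
Expanding the product yields: p(z) = z^5 + z^4 -53·z^3 -101·z^2 + 612·z + 2340.
Note conjugate pairs combine to real quadratics: (z − (-3+2i))(z − (-3−2i)) = z² + 6z + 13.
The resulting polynomial has degree 5 and real coefficients as required.

p(z) = z^5 + z^4 -53·z^3 -101·z^2 + 612·z + 2340.


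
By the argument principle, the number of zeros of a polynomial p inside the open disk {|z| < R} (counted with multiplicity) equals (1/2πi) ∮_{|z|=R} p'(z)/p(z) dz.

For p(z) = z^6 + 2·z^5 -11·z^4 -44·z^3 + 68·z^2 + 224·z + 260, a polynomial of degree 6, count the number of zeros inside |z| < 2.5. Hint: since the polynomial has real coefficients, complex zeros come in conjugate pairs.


The zeros of p are: (-1 + 1i), (-1 - 1i), (3 + 1i), (3 - 1i), (-3 + 2i), (-3 - 2i).
Their magnitudes are: 1.414, 1.414, 3.162, 3.162, 3.606, 3.606.
Zeros with |z| < R = 2.5: (-1 + 1i), (-1 - 1i).
Count = 2.
By the argument principle, (1/2πi) ∮_{|z|=R} p'(z)/p(z) dz equals exactly this count.

Number of zeros inside |z| < 2.5: 2.


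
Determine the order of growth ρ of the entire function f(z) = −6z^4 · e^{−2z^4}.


M(r) = max_{|z|=r} |-6|·|z|^4·|e^{−2z^4}| = 6·r^4 · e^{2r^4} (the factors attain their maxima compatibly on |z|=r). Then log M(r) = log 6 + 4·log r + 2r^4, dominated by the last term, so log log M(r) ~ 4·log r. The polynomial factor -6z^4 contributes only a log r term and does not affect the order. ρ = 4.
Therefore ρ = 4.

Order ρ = 4.


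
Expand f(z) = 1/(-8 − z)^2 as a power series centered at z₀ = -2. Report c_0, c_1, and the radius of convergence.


Let w = z − z₀, so z = z₀ + w.
Then -8 − z = -8 − (z₀ + w) = (-8 − z₀) − w = -6 − w.
f(z) = 1/(-6 − w)^2 = (1/(-6)^2) · (1 − w/(-6))^{−2}.
By the binomial series (1−u)^{−2} = Σ_{n≥0} C(n+1, 1) u^n for |u|<1, with u = w/(-6):
  c_n = C(n+1, 1) / (-6)^(n+2).
  c_0 = 1/(-6)^2 = 1/36.
  c_1 = 2/(-6)^3 = -1/108.
The series is valid for |w/d| < 1, i.e. |z − z₀| < |d|.
Radius of convergence: R = |-8 − z₀| = |-6| = 6 (distance from z₀ to the singularity z = -8).

c_0 = 1/36, c_1 = -1/108; R = 6.


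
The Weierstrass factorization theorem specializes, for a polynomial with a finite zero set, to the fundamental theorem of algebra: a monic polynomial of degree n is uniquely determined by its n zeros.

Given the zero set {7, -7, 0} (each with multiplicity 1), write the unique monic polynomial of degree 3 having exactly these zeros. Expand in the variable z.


The polynomial is p(z) = ∏_{α ∈ S} (z − α), where S = {7, -7, 0}.
Expanding the product yields: p(z) = z^3 -49·z.
The resulting polynomial has degree 3 and real coefficients as required.

p(z) = z^3 -49·z.


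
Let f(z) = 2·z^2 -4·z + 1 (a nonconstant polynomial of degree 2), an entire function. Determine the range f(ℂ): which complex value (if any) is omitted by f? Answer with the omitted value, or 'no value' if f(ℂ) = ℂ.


Little Picard bounds the complement of f(ℂ) to at most one point.
For every w ∈ ℂ, the equation p(z) − w = 0 is a nonconstant polynomial in z and hence has at least one root by the fundamental theorem of algebra. So p is surjective onto ℂ, omitting no value.

Omitted value: no value.


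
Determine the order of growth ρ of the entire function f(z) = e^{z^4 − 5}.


|e^{z^4 − 5}| = e^{Re(1·z^4) + -5} ≤ e^{1|z|^4 + -5} = e^{1r^4 + -5} on |z| = r, so ρ ≤ 4. Choosing z on |z|=r so that 1·z^4 is real positive (always possible by picking arg z appropriately) gives |f(z)| = e^{1r^4 + -5}, matching the bound. The additive constant -5 does not affect log log M(r) ~ 4·log r. Hence ρ = 4.
Therefore ρ = 4.

Order ρ = 4.


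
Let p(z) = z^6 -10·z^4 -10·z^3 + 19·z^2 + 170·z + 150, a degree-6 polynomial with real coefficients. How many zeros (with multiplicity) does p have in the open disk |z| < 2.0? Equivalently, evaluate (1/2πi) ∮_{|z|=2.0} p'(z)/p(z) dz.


The zeros of p are: -3, (3 + 1i), (3 - 1i), (-1 + 2i), (-1 - 2i), -1.
Their magnitudes are: 3, 3.162, 3.162, 2.236, 2.236, 1.
Zeros with |z| < R = 2.0: -1.
Count = 1.
By the argument principle, (1/2πi) ∮_{|z|=R} p'(z)/p(z) dz equals exactly this count.

Number of zeros inside |z| < 2.0: 1.


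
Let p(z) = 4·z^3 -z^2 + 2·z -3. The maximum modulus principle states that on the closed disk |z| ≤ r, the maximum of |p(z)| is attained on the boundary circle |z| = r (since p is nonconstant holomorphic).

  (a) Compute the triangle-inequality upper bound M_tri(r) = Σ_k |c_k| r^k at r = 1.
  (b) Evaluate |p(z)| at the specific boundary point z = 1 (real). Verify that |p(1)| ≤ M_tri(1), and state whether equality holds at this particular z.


Coefficients: c_0 = -3, c_1 = 2, c_2 = -1, c_3 = 4. Radius r = 1.
Part (a). Triangle bound: M_tri(r) = Σ_k |c_k| r^k
  = |-3|·1^0 + |2|·1^1 + |-1|·1^2 + |4|·1^3
  = 3 + 2 + 1 + 4 = 10.
This bounds M(r) := max_{|z|=r} |p(z)| from above; equality holds iff all terms c_k z^k can be made to align in phase at a single z on |z|=r.
Part (b). At z = 1 (real, on the circle |z| = r):
  p(1) = (-3)·1^0 + (2)·1^1 + (-1)·1^2 + (4)·1^3 = 2.
  |p(1)| = 2.
Check: |p(1)| = 2 ≤ 10 = M_tri(1). ✓ Equality does not hold at z = 1 (the coefficients have mixed signs, so the terms do not all align in phase there).

M_tri(1) = 10; |p(1)| = 2; equality at z=1: no.


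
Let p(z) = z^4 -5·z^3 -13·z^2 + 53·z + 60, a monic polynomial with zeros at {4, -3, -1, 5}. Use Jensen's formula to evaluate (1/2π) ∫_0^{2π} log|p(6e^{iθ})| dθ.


Zeros: -3, -1, 4, 5; r = 6.
Inside |z| < r: -3, -1, 4, 5. Outside (|z| ≥ r): ∅.
p(0) = 60, so log|p(0)| = log(60) = 4.0943.
Apply Jensen: I(r) = log|p(0)| + Σ_k log(r/|z_k|), summed over zeros inside |z| < r.
  log(r/|z_k|) for z_k = 4: log(6/4) = 0.4055
  log(r/|z_k|) for z_k = -3: log(6/3) = 0.6931
  log(r/|z_k|) for z_k = -1: log(6/1) = 1.7918
  log(r/|z_k|) for z_k = 5: log(6/5) = 0.1823
Sum over inside zeros: 3.0727.
I(r) = log|p(0)| + (inside sum) = 4.0943 + 3.0727 = 7.1670.
Closed form (all zeros inside, monic): I(r) = n·log(r) = 4·log(6) = 7.1670. ✓

I(r) ≈ 7.1670.


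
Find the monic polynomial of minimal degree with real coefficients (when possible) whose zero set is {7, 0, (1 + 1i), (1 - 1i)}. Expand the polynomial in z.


The polynomial is p(z) = ∏_{α ∈ S} (z − α), where S = {7, 0, (1 + 1i), (1 - 1i)}.
Expanding the product yields: p(z) = z^4 -9·z^3 + 16·z^2 -14·z.
Note conjugate pairs combine to real quadratics: (z − (1+1i))(z − (1−1i)) = z² − 2z + 2.
The resulting polynomial has degree 4 and real coefficients as required.

p(z) = z^4 -9·z^3 + 16·z^2 -14·z.


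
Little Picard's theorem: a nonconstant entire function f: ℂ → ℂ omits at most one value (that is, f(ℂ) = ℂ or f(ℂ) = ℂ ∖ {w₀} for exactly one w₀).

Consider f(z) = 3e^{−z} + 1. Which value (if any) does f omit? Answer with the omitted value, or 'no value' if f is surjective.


Little Picard bounds the complement of f(ℂ) to at most one point.
e^{−z} is never zero on ℂ, so 3·e^{−z} takes every value in ℂ ∖ {0}. Adding 1 shifts the range to ℂ ∖ {1}. Thus f omits exactly the value 1.

Omitted value: 1.


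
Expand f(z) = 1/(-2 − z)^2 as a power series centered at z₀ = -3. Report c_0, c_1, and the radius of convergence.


Let w = z − z₀, so z = z₀ + w.
Then -2 − z = -2 − (z₀ + w) = (-2 − z₀) − w = 1 − w.
f(z) = 1/(1 − w)^2 = (1/(1)^2) · (1 − w/(1))^{−2}.
By the binomial series (1−u)^{−2} = Σ_{n≥0} C(n+1, 1) u^n for |u|<1, with u = w/(1):
  c_n = C(n+1, 1) / (1)^(n+2).
  c_0 = 1/(1)^2 = 1.
  c_1 = 2/(1)^3 = 2.
The series is valid for |w/d| < 1, i.e. |z − z₀| < |d|.
Radius of convergence: R = |-2 − z₀| = |1| = 1 (distance from z₀ to the singularity z = -2).

c_0 = 1, c_1 = 2; R = 1.


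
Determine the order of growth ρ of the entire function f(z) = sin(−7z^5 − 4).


Write sin(w) = (e^{iw} ± e^{−iw})/(2 or 2i), so |sin(w)| ≤ e^{|w|}. With w = −7z^5 − 4, |w| ≤ 7r^5 + 4 on |z|=r, giving M(r) ≤ e^{7r^5 + 4} and ρ ≤ 5. For the lower bound, choose z on |z|=r with -7z^5 purely imaginary of modulus 7r^5; then |sin(−7z^5 − 4)| grows like e^{7r^5}/2, so ρ ≥ 5. Hence ρ = 5.
Therefore ρ = 5.

Order ρ = 5.


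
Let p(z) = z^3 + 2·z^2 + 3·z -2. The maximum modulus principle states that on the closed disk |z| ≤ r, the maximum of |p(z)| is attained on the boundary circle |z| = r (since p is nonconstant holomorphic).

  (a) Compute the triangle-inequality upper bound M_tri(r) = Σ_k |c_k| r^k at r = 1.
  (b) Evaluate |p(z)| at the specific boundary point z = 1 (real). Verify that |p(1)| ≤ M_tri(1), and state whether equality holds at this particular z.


Coefficients: c_0 = -2, c_1 = 3, c_2 = 2, c_3 = 1. Radius r = 1.
Part (a). Triangle bound: M_tri(r) = Σ_k |c_k| r^k
  = |-2|·1^0 + |3|·1^1 + |2|·1^2 + |1|·1^3
  = 2 + 3 + 2 + 1 = 8.
This bounds M(r) := max_{|z|=r} |p(z)| from above; equality holds iff all terms c_k z^k can be made to align in phase at a single z on |z|=r.
Part (b). At z = 1 (real, on the circle |z| = r):
  p(1) = (-2)·1^0 + (3)·1^1 + (2)·1^2 + (1)·1^3 = 4.
  |p(1)| = 4.
Check: |p(1)| = 4 ≤ 8 = M_tri(1). ✓ Equality does not hold at z = 1 (the coefficients have mixed signs, so the terms do not all align in phase there).

M_tri(1) = 8; |p(1)| = 4; equality at z=1: no.


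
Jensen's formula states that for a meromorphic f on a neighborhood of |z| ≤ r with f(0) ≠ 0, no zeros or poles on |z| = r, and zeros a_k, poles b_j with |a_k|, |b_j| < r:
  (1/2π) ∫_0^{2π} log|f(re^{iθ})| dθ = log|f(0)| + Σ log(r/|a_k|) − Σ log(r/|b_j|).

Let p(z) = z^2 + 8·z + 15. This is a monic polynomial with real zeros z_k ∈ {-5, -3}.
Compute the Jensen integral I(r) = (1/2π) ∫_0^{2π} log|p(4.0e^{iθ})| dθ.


Zeros: -5, -3; r = 4.0.
Inside |z| < r: -3. Outside (|z| ≥ r): -5.
p(0) = 15, so log|p(0)| = log(15) = 2.7081.
Apply Jensen: I(r) = log|p(0)| + Σ_k log(r/|z_k|), summed over zeros inside |z| < r.
  log(r/|z_k|) for z_k = -3: log(4.0/3) = 0.2877
  Outside zeros (-5) contribute nothing to the Jensen sum.
Sum over inside zeros: 0.2877.
I(r) = log|p(0)| + (inside sum) = 2.7081 + 0.2877 = 2.9957.
Note: since some zeros are outside |z| ≤ r, the simplified n·log(r) form does NOT apply — only the inside zeros contribute.

I(r) ≈ 2.9957.


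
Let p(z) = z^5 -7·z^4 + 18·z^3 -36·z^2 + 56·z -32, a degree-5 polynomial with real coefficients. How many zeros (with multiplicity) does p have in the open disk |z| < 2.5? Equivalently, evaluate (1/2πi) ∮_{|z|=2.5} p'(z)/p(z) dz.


The zeros of p are: 2, 4, (0 + 2i), (0 - 2i), 1.
Their magnitudes are: 2, 4, 2, 2, 1.
Zeros with |z| < R = 2.5: 2, (0 + 2i), (0 - 2i), 1.
Count = 4.
By the argument principle, (1/2πi) ∮_{|z|=R} p'(z)/p(z) dz equals exactly this count.

Number of zeros inside |z| < 2.5: 4.


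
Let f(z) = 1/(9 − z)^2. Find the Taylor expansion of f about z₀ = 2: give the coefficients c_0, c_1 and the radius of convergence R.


Let w = z − z₀, so z = z₀ + w.
Then 9 − z = 9 − (z₀ + w) = (9 − z₀) − w = 7 − w.
f(z) = 1/(7 − w)^2 = (1/(7)^2) · (1 − w/(7))^{−2}.
By the binomial series (1−u)^{−2} = Σ_{n≥0} C(n+1, 1) u^n for |u|<1, with u = w/(7):
  c_n = C(n+1, 1) / (7)^(n+2).
  c_0 = 1/(7)^2 = 1/49.
  c_1 = 2/(7)^3 = 2/343.
The series is valid for |w/d| < 1, i.e. |z − z₀| < |d|.
Radius of convergence: R = |9 − z₀| = |7| = 7 (distance from z₀ to the singularity z = 9).

c_0 = 1/49, c_1 = 2/343; R = 7.


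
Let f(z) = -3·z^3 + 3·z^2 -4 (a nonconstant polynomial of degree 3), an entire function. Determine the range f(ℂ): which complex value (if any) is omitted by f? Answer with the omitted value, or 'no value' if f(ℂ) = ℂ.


Little Picard bounds the complement of f(ℂ) to at most one point.
For every w ∈ ℂ, the equation p(z) − w = 0 is a nonconstant polynomial in z and hence has at least one root by the fundamental theorem of algebra. So p is surjective onto ℂ, omitting no value.

Omitted value: no value.


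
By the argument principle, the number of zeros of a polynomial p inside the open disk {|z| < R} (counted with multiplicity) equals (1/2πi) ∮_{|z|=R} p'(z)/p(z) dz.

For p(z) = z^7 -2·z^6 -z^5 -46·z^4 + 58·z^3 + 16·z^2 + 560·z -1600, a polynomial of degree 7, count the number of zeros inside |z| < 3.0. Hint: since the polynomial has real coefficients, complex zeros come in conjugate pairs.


The zeros of p are: (-1 + 3i), (-1 - 3i), 4, (2 + 1i), (2 - 1i), (-2 + 2i), (-2 - 2i).
Their magnitudes are: 3.162, 3.162, 4, 2.236, 2.236, 2.828, 2.828.
Zeros with |z| < R = 3.0: (2 + 1i), (2 - 1i), (-2 + 2i), (-2 - 2i).
Count = 4.
By the argument principle, (1/2πi) ∮_{|z|=R} p'(z)/p(z) dz equals exactly this count.

Number of zeros inside |z| < 3.0: 4.


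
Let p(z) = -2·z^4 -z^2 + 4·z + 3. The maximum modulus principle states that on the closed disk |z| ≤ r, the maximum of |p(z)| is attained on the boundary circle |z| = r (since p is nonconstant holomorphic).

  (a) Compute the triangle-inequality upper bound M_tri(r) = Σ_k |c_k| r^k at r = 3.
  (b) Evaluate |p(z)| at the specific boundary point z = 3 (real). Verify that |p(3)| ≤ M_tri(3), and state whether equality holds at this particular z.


Coefficients: c_0 = 3, c_1 = 4, c_2 = -1, c_3 = 0, c_4 = -2. Radius r = 3.
Part (a). Triangle bound: M_tri(r) = Σ_k |c_k| r^k
  = |3|·3^0 + |4|·3^1 + |-1|·3^2 + |0|·3^3 + |-2|·3^4
  = 3 + 12 + 9 + 0 + 162 = 186.
This bounds M(r) := max_{|z|=r} |p(z)| from above; equality holds iff all terms c_k z^k can be made to align in phase at a single z on |z|=r.
Part (b). At z = 3 (real, on the circle |z| = r):
  p(3) = (3)·3^0 + (4)·3^1 + (-1)·3^2 + (0)·3^3 + (-2)·3^4 = -156.
  |p(3)| = 156.
Check: |p(3)| = 156 ≤ 186 = M_tri(3). ✓ Equality does not hold at z = 3 (the coefficients have mixed signs, so the terms do not all align in phase there).

M_tri(3) = 186; |p(3)| = 156; equality at z=3: no.


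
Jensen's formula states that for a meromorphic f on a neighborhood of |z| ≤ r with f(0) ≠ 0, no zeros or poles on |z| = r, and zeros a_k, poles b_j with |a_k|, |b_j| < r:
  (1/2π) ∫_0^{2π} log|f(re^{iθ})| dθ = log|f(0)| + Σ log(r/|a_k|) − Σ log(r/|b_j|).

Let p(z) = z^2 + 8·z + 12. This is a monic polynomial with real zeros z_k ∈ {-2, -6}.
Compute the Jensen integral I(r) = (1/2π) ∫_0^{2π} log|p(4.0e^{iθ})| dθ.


Zeros: -6, -2; r = 4.0.
Inside |z| < r: -2. Outside (|z| ≥ r): -6.
p(0) = 12, so log|p(0)| = log(12) = 2.4849.
Apply Jensen: I(r) = log|p(0)| + Σ_k log(r/|z_k|), summed over zeros inside |z| < r.
  log(r/|z_k|) for z_k = -2: log(4.0/2) = 0.6931
  Outside zeros (-6) contribute nothing to the Jensen sum.
Sum over inside zeros: 0.6931.
I(r) = log|p(0)| + (inside sum) = 2.4849 + 0.6931 = 3.1781.
Note: since some zeros are outside |z| ≤ r, the simplified n·log(r) form does NOT apply — only the inside zeros contribute.

I(r) ≈ 3.1781.


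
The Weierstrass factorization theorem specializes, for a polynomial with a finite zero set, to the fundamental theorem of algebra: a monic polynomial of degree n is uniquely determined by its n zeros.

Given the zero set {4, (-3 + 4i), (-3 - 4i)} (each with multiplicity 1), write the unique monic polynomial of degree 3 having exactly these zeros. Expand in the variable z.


The polynomial is p(z) = ∏_{α ∈ S} (z − α), where S = {4, (-3 + 4i), (-3 - 4i)}.
Expanding the product yields: p(z) = z^3 + 2·z^2 + z -100.
Note conjugate pairs combine to real quadratics: (z − (-3+4i))(z − (-3−4i)) = z² + 6z + 25.
The resulting polynomial has degree 3 and real coefficients as required.

p(z) = z^3 + 2·z^2 + z -100.


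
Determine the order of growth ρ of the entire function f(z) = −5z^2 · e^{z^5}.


M(r) = max_{|z|=r} |-5|·|z|^2·|e^{z^5}| = 5·r^2 · e^{1r^5} (the factors attain their maxima compatibly on |z|=r). Then log M(r) = log 5 + 2·log r + 1r^5, dominated by the last term, so log log M(r) ~ 5·log r. The polynomial factor -5z^2 contributes only a log r term and does not affect the order. ρ = 5.
Therefore ρ = 5.

Order ρ = 5.


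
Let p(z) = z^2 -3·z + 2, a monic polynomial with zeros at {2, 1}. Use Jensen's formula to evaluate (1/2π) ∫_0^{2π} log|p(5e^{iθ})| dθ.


Zeros: 1, 2; r = 5.
Inside |z| < r: 1, 2. Outside (|z| ≥ r): ∅.
p(0) = 2, so log|p(0)| = log(2) = 0.6931.
Apply Jensen: I(r) = log|p(0)| + Σ_k log(r/|z_k|), summed over zeros inside |z| < r.
  log(r/|z_k|) for z_k = 2: log(5/2) = 0.9163
  log(r/|z_k|) for z_k = 1: log(5/1) = 1.6094
Sum over inside zeros: 2.5257.
I(r) = log|p(0)| + (inside sum) = 0.6931 + 2.5257 = 3.2189.
Closed form (all zeros inside, monic): I(r) = n·log(r) = 2·log(5) = 3.2189. ✓

I(r) ≈ 3.2189.


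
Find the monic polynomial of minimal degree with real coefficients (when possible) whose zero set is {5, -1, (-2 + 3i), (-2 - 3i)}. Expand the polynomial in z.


The polynomial is p(z) = ∏_{α ∈ S} (z − α), where S = {5, -1, (-2 + 3i), (-2 - 3i)}.
Expanding the product yields: p(z) = z^4 -8·z^2 -72·z -65.
Note conjugate pairs combine to real quadratics: (z − (-2+3i))(z − (-2−3i)) = z² + 4z + 13.
The resulting polynomial has degree 4 and real coefficients as required.

p(z) = z^4 -8·z^2 -72·z -65.


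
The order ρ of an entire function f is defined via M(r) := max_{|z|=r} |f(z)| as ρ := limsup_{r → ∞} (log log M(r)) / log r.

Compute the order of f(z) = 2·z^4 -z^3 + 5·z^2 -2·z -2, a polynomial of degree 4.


|f(z)| ≤ Σ|c_k|·r^k = O(r^4) as r → ∞. Polynomial growth is O(e^{r^ε}) for every ε > 0 (since r^4/e^{r^ε} → 0), so ρ ≤ ε for all ε > 0, i.e. ρ = 0. Every nonconstant polynomial has order 0.
Therefore ρ = 0.

Order ρ = 0.


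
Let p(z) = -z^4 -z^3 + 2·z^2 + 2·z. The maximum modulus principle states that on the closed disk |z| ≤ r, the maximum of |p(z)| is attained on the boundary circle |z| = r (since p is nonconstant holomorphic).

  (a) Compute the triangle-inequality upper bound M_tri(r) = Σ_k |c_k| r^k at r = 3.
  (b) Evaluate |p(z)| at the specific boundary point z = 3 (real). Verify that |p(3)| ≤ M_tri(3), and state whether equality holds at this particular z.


Coefficients: c_0 = 0, c_1 = 2, c_2 = 2, c_3 = -1, c_4 = -1. Radius r = 3.
Part (a). Triangle bound: M_tri(r) = Σ_k |c_k| r^k
  = |0|·3^0 + |2|·3^1 + |2|·3^2 + |-1|·3^3 + |-1|·3^4
  = 0 + 6 + 18 + 27 + 81 = 132.
This bounds M(r) := max_{|z|=r} |p(z)| from above; equality holds iff all terms c_k z^k can be made to align in phase at a single z on |z|=r.
Part (b). At z = 3 (real, on the circle |z| = r):
  p(3) = (0)·3^0 + (2)·3^1 + (2)·3^2 + (-1)·3^3 + (-1)·3^4 = -84.
  |p(3)| = 84.
Check: |p(3)| = 84 ≤ 132 = M_tri(3). ✓ Equality does not hold at z = 3 (the coefficients have mixed signs, so the terms do not all align in phase there).

M_tri(3) = 132; |p(3)| = 84; equality at z=3: no.


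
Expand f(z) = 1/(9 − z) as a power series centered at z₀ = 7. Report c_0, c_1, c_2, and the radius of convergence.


Let w = z − z₀, so z = z₀ + w.
Then 9 − z = 9 − (z₀ + w) = (9 − z₀) − w = 2 − w.
f(z) = 1/(2 − w) = (1/(2)) · 1/(1 − w/(2)) = Σ_{n≥0} w^n / (2)^(n+1).
So c_n = 1/(2)^(n+1):
  c_0 = 1/(2)^1 = 1/2.
  c_1 = 1/(2)^2 = 1/4.
  c_2 = 1/(2)^3 = 1/8.
The series is valid for |w/d| < 1, i.e. |z − z₀| < |d|.
Radius of convergence: R = |9 − z₀| = |2| = 2 (distance from z₀ to the singularity z = 9).

c_0 = 1/2, c_1 = 1/4, c_2 = 1/8; R = 2.


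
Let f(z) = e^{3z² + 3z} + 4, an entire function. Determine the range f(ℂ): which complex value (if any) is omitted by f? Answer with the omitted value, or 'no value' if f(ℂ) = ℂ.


Little Picard bounds the complement of f(ℂ) to at most one point.
The exponent g(z) = 3z² + 3z is a nonconstant polynomial, hence surjective onto ℂ. So e^{g(z)} takes every value in {e^w : w ∈ ℂ} = ℂ ∖ {0}. Adding 4 shifts the range to ℂ ∖ {4}. f omits exactly 4.

Omitted value: 4.


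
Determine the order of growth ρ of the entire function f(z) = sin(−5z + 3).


sin(w) is a linear combination of e^{iw} and e^{−iw} (or e^w, e^{−w} in the hyperbolic case), so |sin(w)| ≤ e^{|w|}. With w = −5z + 3, |w| ≤ 5|z| + 3 = 5r + 3 on |z| = r, giving M(r) ≤ e^{5r + 3}, so ρ ≤ 1. On a suitable ray (z = it for sin/cos; z = t for sinh/cosh, t real → ∞), |sin(−5z + 3)| grows like e^{5|t|}/2, so ρ ≥ 1. Hence ρ = 1.
Therefore ρ = 1.

Order ρ = 1.


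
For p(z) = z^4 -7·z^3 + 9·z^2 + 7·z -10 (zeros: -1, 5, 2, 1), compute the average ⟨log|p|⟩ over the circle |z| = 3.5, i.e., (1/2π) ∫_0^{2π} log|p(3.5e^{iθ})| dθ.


Zeros: -1, 1, 2, 5; r = 3.5.
Inside |z| < r: -1, 1, 2. Outside (|z| ≥ r): 5.
p(0) = -10, so log|p(0)| = log(10) = 2.3026.
Apply Jensen: I(r) = log|p(0)| + Σ_k log(r/|z_k|), summed over zeros inside |z| < r.
  log(r/|z_k|) for z_k = -1: log(3.5/1) = 1.2528
  log(r/|z_k|) for z_k = 2: log(3.5/2) = 0.5596
  log(r/|z_k|) for z_k = 1: log(3.5/1) = 1.2528
  Outside zeros (5) contribute nothing to the Jensen sum.
Sum over inside zeros: 3.0651.
I(r) = log|p(0)| + (inside sum) = 2.3026 + 3.0651 = 5.3677.
Note: since some zeros are outside |z| ≤ r, the simplified n·log(r) form does NOT apply — only the inside zeros contribute.

I(r) ≈ 5.3677.


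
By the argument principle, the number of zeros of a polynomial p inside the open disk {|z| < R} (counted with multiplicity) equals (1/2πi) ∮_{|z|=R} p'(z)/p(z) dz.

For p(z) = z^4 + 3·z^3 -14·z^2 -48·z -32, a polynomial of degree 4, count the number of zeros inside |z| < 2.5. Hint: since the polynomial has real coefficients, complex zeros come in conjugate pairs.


The zeros of p are: -2, 4, -1, -4.
Their magnitudes are: 2, 4, 1, 4.
Zeros with |z| < R = 2.5: -2, -1.
Count = 2.
By the argument principle, (1/2πi) ∮_{|z|=R} p'(z)/p(z) dz equals exactly this count.

Number of zeros inside |z| < 2.5: 2.


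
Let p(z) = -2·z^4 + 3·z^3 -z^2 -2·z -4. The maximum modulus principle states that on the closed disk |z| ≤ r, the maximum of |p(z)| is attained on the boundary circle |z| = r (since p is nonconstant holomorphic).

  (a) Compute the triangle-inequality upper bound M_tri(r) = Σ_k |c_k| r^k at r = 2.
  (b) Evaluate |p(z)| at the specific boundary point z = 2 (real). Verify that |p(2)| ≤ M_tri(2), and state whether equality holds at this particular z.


Coefficients: c_0 = -4, c_1 = -2, c_2 = -1, c_3 = 3, c_4 = -2. Radius r = 2.
Part (a). Triangle bound: M_tri(r) = Σ_k |c_k| r^k
  = |-4|·2^0 + |-2|·2^1 + |-1|·2^2 + |3|·2^3 + |-2|·2^4
  = 4 + 4 + 4 + 24 + 32 = 68.
This bounds M(r) := max_{|z|=r} |p(z)| from above; equality holds iff all terms c_k z^k can be made to align in phase at a single z on |z|=r.
Part (b). At z = 2 (real, on the circle |z| = r):
  p(2) = (-4)·2^0 + (-2)·2^1 + (-1)·2^2 + (3)·2^3 + (-2)·2^4 = -20.
  |p(2)| = 20.
Check: |p(2)| = 20 ≤ 68 = M_tri(2). ✓ Equality does not hold at z = 2 (the coefficients have mixed signs, so the terms do not all align in phase there).

M_tri(2) = 68; |p(2)| = 20; equality at z=2: no.


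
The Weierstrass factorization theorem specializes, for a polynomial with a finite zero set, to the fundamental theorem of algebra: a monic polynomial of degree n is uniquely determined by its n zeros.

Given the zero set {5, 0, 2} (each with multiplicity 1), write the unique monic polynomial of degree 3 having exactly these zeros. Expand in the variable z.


The polynomial is p(z) = ∏_{α ∈ S} (z − α), where S = {5, 0, 2}.
Expanding the product yields: p(z) = z^3 -7·z^2 + 10·z.
The resulting polynomial has degree 3 and real coefficients as required.

p(z) = z^3 -7·z^2 + 10·z.


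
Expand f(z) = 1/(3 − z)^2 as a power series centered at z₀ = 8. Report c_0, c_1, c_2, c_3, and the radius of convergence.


Let w = z − z₀, so z = z₀ + w.
Then 3 − z = 3 − (z₀ + w) = (3 − z₀) − w = -5 − w.
f(z) = 1/(-5 − w)^2 = (1/(-5)^2) · (1 − w/(-5))^{−2}.
By the binomial series (1−u)^{−2} = Σ_{n≥0} C(n+1, 1) u^n for |u|<1, with u = w/(-5):
  c_n = C(n+1, 1) / (-5)^(n+2).
  c_0 = 1/(-5)^2 = 1/25.
  c_1 = 2/(-5)^3 = -2/125.
  c_2 = 3/(-5)^4 = 3/625.
  c_3 = 4/(-5)^5 = -4/3125.
The series is valid for |w/d| < 1, i.e. |z − z₀| < |d|.
Radius of convergence: R = |3 − z₀| = |-5| = 5 (distance from z₀ to the singularity z = 3).

c_0 = 1/25, c_1 = -2/125, c_2 = 3/625, c_3 = -4/3125; R = 5.


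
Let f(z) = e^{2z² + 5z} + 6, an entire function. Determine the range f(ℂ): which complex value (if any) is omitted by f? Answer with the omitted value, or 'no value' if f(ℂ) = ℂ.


Little Picard bounds the complement of f(ℂ) to at most one point.
The exponent g(z) = 2z² + 5z is a nonconstant polynomial, hence surjective onto ℂ. So e^{g(z)} takes every value in {e^w : w ∈ ℂ} = ℂ ∖ {0}. Adding 6 shifts the range to ℂ ∖ {6}. f omits exactly 6.

Omitted value: 6.


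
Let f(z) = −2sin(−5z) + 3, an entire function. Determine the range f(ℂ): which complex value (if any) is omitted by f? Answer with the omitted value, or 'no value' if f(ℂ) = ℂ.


Little Picard bounds the complement of f(ℂ) to at most one point.
sin is entire and surjective onto ℂ: for every w ∈ ℂ, sin(ζ) = w has a solution ζ ∈ ℂ (e.g., via the complex inverse arcsin). With ζ = −5z this gives z = ζ/(-5). Then -2·sin(−5z) takes every value in -2·ℂ = ℂ, and adding 3 is a bijection of ℂ. So f is surjective and omits no value. (Note: only on the real line is sin bounded by [−1, 1].)

Omitted value: no value.
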